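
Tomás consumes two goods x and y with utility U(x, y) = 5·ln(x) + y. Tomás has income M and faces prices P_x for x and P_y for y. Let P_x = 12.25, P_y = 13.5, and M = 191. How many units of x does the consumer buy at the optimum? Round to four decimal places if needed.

x* = 5.5102

Set MRS = P_x/P_y: (5/x)/1 = P_x/P_y.
So x*(P_x,P_y) = 5·P_y/P_x, independent of income; and y* = (M − 5·P_y)/P_y.
At the given prices: x* = 5·13.5/12.25 = 5.5102.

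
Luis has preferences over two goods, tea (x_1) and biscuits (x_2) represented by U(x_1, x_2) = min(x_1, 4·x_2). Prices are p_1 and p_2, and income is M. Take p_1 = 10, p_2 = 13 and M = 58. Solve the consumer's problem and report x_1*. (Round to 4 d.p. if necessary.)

Here 4·10 + 13 = 53, giving x_1* = 4.3774.

x_1* = 4.3774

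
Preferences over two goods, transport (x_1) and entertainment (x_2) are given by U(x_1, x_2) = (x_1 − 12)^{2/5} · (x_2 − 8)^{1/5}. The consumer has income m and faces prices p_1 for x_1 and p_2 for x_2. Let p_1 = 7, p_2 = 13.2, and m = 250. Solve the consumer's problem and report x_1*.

x_1* = 17.7524

Let x_1' = x_1−12, x_2' = x_2−8. MRS = 2·x_2'/x_1' = p_1/p_2.
Substituting into the budget: x_1* = 12 + 2/3·(m − 12·p_1 − 8·p_2)/p_1, and x_2* = 8 + 1/3·(…)/p_2.
Discretionary income = 250 − 12·7 − 8·13.2 = 60.4; x_1* = 12 + 2/3·60.4/7 = 17.7524.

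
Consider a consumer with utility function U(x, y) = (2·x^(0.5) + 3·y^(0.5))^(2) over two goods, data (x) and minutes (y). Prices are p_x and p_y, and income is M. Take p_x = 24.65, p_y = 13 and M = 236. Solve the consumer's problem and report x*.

From the CES first-order condition, (2/3)·(y/x)^(0.5) = p_x/p_y.
Solve for the ratio: y/x = [(3/2)·p_x/p_y]^(2).
Substitute y = (y/x)·x into the budget: x* = M/(p_x + p_y·(y/x)).
Numerically y/x = 8.089649, so x* = 236/(24.65 + 13·8.089649) = 1.818.

x* = 1.818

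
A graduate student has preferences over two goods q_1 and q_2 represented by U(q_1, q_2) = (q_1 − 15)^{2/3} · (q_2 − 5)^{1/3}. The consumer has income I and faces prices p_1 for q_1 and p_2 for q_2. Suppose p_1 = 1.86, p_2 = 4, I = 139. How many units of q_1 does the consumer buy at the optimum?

Let q_1' = q_1−15, q_2' = q_2−5. MRS = 2·q_2'/q_1' = p_1/p_2.
Substituting into the budget: q_1* = 15 + 2/3·(I − 15·p_1 − 5·p_2)/p_1, and q_2* = 5 + 1/3·(…)/p_2.
Discretionary income = 139 − 15·1.86 − 5·4 = 91.1; q_1* = 15 + 2/3·91.1/1.86 = 47.6523.

q_1* = 47.6523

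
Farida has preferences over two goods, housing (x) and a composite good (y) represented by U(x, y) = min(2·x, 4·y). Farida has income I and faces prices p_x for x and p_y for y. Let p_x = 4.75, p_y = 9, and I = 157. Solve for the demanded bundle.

Here 4·4.75 + 2·9 = 37, giving x* = 16.973 and y* = 8.4865.

x* = 16.973, y* = 8.4865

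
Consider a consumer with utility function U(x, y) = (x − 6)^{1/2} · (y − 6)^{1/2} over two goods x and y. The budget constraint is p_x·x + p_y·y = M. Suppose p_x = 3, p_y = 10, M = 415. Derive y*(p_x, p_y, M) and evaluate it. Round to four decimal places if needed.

y* = 22.85

After buying the subsistence bundle (6, 6), a share 0.5 of the remaining income goes to x: x* = 6 + 0.5·(M − 6p_x − 6p_y)/p_x.
Discretionary income = 415 − 6·3 − 6·10 = 337; y* = 6 + 0.5·337/10 = 22.85.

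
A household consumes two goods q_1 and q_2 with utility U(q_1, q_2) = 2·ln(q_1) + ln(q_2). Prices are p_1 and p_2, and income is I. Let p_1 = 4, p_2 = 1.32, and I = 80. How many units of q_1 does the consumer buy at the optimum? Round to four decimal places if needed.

q_1* = 13.3333

MU_q_1/MU_q_2 = (2·q_2)/(q_1); tangency sets this equal to p_1/p_2.
So 2·p_2·q_2 = p_1·q_1; combined with the budget, a share 2/3 of income goes to q_1.
Demand: q_1*(p_1,p_2,I) = 2/3·I/p_1 and q_2* = 1/3·I/p_2.
At p_1=4, p_2=1.32, I=80: q_1* = 2/3·80/4 = 13.3333.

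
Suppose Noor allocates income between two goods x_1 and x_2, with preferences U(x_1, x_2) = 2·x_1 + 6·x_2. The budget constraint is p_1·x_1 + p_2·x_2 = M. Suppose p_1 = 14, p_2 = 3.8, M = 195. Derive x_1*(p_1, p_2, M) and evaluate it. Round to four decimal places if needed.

x_1* = 0

Linear utility — the consumer picks whichever good has higher MU/price: 2/14 = 0.1429 vs 6/3.8 = 1.5789.
x_2 gives more utility per dollar, so spend all income on x_2: x_2* = M/p_2, x_1* = 0.
Numerically: x_1* = 0, x_2* = 51.3158.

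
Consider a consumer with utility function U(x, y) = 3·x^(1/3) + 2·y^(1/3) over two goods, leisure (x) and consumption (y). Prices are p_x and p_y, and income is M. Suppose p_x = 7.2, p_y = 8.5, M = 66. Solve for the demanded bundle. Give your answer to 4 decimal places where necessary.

MU_x ∝ 3·x^(-2/3), MU_y ∝ 2·y^(-2/3), so MRS = (3/2)·(y/x)^(2/3) = p_x/p_y.
Hence y/x = ((2/3)·p_x/p_y)^(1/(2/3)), i.e. raised to the 1.5 power.
Substitute y = (y/x)·x into the budget: x* = M/(p_x + p_y·(y/x)).
Numerically y/x = 0.424359, so x* = 66/(7.2 + 8.5·0.424359) = 6.1071 and y* = 0.424359·6.1071 = 2.5916.

x* = 6.1071, y* = 2.5916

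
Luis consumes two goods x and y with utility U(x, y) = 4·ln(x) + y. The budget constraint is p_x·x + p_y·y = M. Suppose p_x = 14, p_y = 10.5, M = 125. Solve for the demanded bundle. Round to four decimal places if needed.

MU_x = 4/x, MU_y = 1. Tangency: 4/x = p_x/p_y.
So x*(p_x,p_y) = 4·p_y/p_x, independent of income; and y* = (M − 4·p_y)/p_y.
At the given prices: x* = 4·10.5/14 = 3, and y* = 7.9048.

x* = 3, y* = 7.9048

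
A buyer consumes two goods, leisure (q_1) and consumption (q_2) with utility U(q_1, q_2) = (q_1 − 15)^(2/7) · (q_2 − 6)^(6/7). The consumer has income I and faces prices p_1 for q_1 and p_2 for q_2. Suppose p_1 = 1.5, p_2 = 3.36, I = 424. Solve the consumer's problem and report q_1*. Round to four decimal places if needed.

q_1* = 78.5567

After buying the subsistence bundle (15, 6), a share 0.25 of the remaining income goes to q_1: q_1* = 15 + 0.25·(I − 15p_1 − 6p_2)/p_1.
Discretionary income = 424 − 15·1.5 − 6·3.36 = 381.34; q_1* = 15 + 0.25·381.34/1.5 = 78.5567.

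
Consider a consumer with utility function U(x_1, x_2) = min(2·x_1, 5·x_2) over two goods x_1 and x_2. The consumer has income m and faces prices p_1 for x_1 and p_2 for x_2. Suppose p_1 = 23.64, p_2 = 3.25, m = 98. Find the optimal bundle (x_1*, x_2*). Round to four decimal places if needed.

x_1* = 3.9294, x_2* = 1.5718

Leontief preferences: the optimum is at the kink where x_1/5 = x_2/2, i.e. x_2 = (2/5)·x_1.
Budget: p_1·x_1 + p_2·(2/5)·x_1 = m, so (5·p_1 + 2·p_2)·x_1 = 5·m.
Demand: x_1*(p_1,p_2,m) = 5·m/(5·p_1 + 2·p_2), x_2* = 2·m/(5·p_1 + 2·p_2).
Here 5·23.64 + 2·3.25 = 124.7, giving x_1* = 3.9294 and x_2* = 1.5718.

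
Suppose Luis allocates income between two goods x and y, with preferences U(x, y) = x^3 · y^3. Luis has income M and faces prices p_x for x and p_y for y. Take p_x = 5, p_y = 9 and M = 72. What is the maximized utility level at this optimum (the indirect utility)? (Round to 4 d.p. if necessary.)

Demand: x*(p_x,p_y,M) = 0.5·M/p_x and y* = 0.5·M/p_y.
At p_x=5, p_y=9, M=72: x* = 0.5·72/5 = 7.2, y* = 4.
Utility at the optimum: U(7.2, 4) = 23887.872.

V = 23887.872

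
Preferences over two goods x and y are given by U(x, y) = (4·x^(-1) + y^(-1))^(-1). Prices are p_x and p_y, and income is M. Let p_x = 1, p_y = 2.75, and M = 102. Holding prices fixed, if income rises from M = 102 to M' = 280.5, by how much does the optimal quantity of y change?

Δy* = 29.4233

MRS = MU_x/MU_y = 4·(y/x)^(2). Set equal to p_x/p_y.
Hence y/x = ((1/4)·p_x/p_y)^(1/(2)), i.e. raised to the 0.5 power.
Substitute y = (y/x)·x into the budget: x* = M/(p_x + p_y·(y/x)).
Numerically y/x = 0.301511, so x* = 102/(1 + 2.75·0.301511) = 55.7634 and y* = 0.301511·55.7634 = 16.8133.
At M' = 280.5: y* = 46.2366. Change: 46.2366 − 16.8133 = 29.4233.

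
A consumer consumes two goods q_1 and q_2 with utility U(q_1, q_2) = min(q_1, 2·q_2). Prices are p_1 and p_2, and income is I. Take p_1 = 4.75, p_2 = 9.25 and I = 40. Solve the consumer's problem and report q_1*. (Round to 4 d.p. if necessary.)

q_1* = 4.2667

Leontief preferences: the optimum is at the kink where q_1/2 = q_2/1, i.e. q_2 = (1/2)·q_1.
Budget: p_1·q_1 + p_2·(1/2)·q_1 = I, so (2·p_1 + p_2)·q_1 = 2·I.
Demand: q_1*(p_1,p_2,I) = 2·I/(2·p_1 + p_2), q_2* = I/(2·p_1 + p_2).
Here 2·4.75 + 9.25 = 18.75, giving q_1* = 4.2667.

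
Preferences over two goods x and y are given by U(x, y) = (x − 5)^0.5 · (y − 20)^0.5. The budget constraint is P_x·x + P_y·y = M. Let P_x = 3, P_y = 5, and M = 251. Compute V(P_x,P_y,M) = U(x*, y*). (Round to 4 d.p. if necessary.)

Substituting into the budget: x* = 5 + 0.5·(M − 5·P_x − 20·P_y)/P_x, and y* = 20 + 0.5·(…)/P_y.
Discretionary income = 251 − 5·3 − 20·5 = 136; x* = 5 + 0.5·136/3 = 27.6667; y* = 20 + 0.5·136/5 = 33.6.
Utility at the optimum: U(27.6667, 33.6) = 17.5575.

V = 17.5575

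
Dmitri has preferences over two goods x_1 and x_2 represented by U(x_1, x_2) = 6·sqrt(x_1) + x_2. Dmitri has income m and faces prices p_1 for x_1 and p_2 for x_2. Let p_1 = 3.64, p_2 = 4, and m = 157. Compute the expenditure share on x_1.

share on x_1 = 0.252

Utility is quasi-linear in x_2; the FOC for x_1 is 3/√x_1 = p_1/p_2.
Thus x_1* = (3·p_2/p_1)² — independent of m — with the rest of income spent on x_2.
Plugging in: x_1* = (3·4/3.64)² = 10.8683, x_2* = 29.3599.
Expenditure on x_1: 3.64·10.8683 = 39.5604; share = 0.252.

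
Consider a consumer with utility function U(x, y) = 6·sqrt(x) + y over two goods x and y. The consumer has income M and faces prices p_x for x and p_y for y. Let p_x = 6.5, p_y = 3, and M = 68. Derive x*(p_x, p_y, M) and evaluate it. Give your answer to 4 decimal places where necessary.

Utility is quasi-linear in y; the FOC for x is 3/√x = p_x/p_y.
Thus x* = (3·p_y/p_x)² — independent of M — with the rest of income spent on y.
Plugging in: x* = (3·3/6.5)² = 1.9172.

x* = 1.9172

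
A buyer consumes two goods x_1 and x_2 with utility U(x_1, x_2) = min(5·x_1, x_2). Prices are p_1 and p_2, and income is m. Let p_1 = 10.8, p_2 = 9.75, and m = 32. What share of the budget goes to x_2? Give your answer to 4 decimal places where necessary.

Leontief preferences: the optimum is at the kink where x_1/1 = x_2/5, i.e. x_2 = 5·x_1.
Budget: p_1·x_1 + p_2·5·x_1 = m, so (p_1 + 5·p_2)·x_1 = m.
Demand: x_1*(p_1,p_2,m) = m/(p_1 + 5·p_2), x_2* = 5·m/(p_1 + 5·p_2).
Here 10.8 + 5·9.75 = 59.55, giving x_1* = 0.5374 and x_2* = 2.6868.
Expenditure on x_2: 9.75·2.6868 = 26.1965; share = 0.8186.

share on x_2 = 0.8186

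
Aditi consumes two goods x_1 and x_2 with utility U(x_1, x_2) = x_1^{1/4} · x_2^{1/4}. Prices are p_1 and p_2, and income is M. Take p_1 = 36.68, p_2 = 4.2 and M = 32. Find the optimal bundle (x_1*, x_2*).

x_1* = 0.4362, x_2* = 3.8095

Tangency: MRS = x_2/x_1 = p_1/p_2.
Rearranging, p_2·x_2 = p_1·x_1. Substituting into the budget gives p_1·x_1·(1 + 1) = M.
Demand: x_1*(p_1,p_2,M) = 0.5·M/p_1 and x_2* = 0.5·M/p_2.
At p_1=36.68, p_2=4.2, M=32: x_1* = 0.5·32/36.68 = 0.4362, x_2* = 3.8095.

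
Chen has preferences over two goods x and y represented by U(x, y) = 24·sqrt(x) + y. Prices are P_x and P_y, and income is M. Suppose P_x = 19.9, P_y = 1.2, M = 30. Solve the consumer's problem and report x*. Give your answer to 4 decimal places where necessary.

Utility is quasi-linear in y; the FOC for x is 12/√x = P_x/P_y.
Solve: √x = 12·P_y/P_x, so x*(P_x,P_y) = (12·P_y/P_x)², and y* = (M − P_x·x*)/P_y.
Plugging in: x* = (12·1.2/19.9)² = 0.5236.

x* = 0.5236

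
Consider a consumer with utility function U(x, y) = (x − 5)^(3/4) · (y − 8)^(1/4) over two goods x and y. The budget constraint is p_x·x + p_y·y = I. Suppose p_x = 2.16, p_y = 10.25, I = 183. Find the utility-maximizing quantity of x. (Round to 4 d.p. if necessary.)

x* = 36.3194

This is Cobb-Douglas in (x−5, y−8): tangency gives 0.75·p_y·(y−8) = 0.25·p_x·(x−5).
Substituting into the budget: x* = 5 + 0.75·(I − 5·p_x − 8·p_y)/p_x, and y* = 8 + 0.25·(…)/p_y.
Discretionary income = 183 − 5·2.16 − 8·10.25 = 90.2; x* = 5 + 0.75·90.2/2.16 = 36.3194.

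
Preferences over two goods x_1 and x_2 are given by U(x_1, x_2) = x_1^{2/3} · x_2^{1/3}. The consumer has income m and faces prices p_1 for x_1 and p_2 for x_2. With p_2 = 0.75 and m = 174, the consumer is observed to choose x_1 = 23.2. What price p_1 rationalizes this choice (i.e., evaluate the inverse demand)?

p_1 = 5

MU_x_1/MU_x_2 = (2/3·x_2)/(1/3·x_1); tangency sets this equal to p_1/p_2.
Rearranging, p_2·x_2 = (1/2)·p_1·x_1. Substituting into the budget gives p_1·x_1·(1 + (1/2)) = m.
Demand: x_1*(p_1,p_2,m) = 2/3·m/p_1 and x_2* = 1/3·m/p_2.
Set x_1* = 23.2 in the demand function and solve for p_1: p_1 = 5.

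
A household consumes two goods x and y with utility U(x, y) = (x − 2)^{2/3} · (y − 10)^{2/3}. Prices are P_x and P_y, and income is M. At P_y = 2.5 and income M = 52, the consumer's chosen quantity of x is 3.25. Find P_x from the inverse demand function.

P_x = 6

Let x' = x−2, y' = y−10. MRS = y'/x' = P_x/P_y.
After buying the subsistence bundle (2, 10), a share 0.5 of the remaining income goes to x: x* = 2 + 0.5·(M − 2P_x − 10P_y)/P_x.
Set x* = 3.25 in the demand function and solve for P_x: P_x = 6.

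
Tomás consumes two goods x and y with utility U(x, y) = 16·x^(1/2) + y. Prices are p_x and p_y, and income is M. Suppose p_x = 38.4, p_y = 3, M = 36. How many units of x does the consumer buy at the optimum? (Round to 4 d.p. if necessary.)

x* = 0.3906

Utility is quasi-linear in y; the FOC for x is 8/√x = p_x/p_y.
Solve: √x = 8·p_y/p_x, so x*(p_x,p_y) = (8·p_y/p_x)², and y* = (M − p_x·x*)/p_y.
Plugging in: x* = (8·3/38.4)² = 0.3906.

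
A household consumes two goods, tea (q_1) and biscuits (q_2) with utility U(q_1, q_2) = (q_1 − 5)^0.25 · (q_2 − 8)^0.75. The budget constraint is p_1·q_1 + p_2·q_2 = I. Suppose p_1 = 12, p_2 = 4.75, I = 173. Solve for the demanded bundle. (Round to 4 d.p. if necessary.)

Let q_1' = q_1−5, q_2' = q_2−8. MRS = (1/3)·q_2'/q_1' = p_1/p_2.
After buying the subsistence bundle (5, 8), a share 0.25 of the remaining income goes to q_1: q_1* = 5 + 0.25·(I − 5p_1 − 8p_2)/p_1.
Discretionary income = 173 − 5·12 − 8·4.75 = 75; q_1* = 5 + 0.25·75/12 = 6.5625; q_2* = 8 + 0.75·75/4.75 = 19.8421.

q_1* = 6.5625, q_2* = 19.8421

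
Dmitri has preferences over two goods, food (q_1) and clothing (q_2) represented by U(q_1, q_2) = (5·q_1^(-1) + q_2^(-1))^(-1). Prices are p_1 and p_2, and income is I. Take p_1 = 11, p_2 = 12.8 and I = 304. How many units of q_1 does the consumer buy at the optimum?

q_1* = 18.6428

MRS = MU_q_1/MU_q_2 = 5·(q_2/q_1)^(2). Set equal to p_1/p_2.
Solve for the ratio: q_2/q_1 = [(1/5)·p_1/p_2]^(0.5).
With the ratio pinned down, the budget gives q_1* = I/(p_1 + p_2·(q_2/q_1)) and q_2* = (q_2/q_1)·q_1*.
Numerically q_2/q_1 = 0.414578, so q_1* = 304/(11 + 12.8·0.414578) = 18.6428.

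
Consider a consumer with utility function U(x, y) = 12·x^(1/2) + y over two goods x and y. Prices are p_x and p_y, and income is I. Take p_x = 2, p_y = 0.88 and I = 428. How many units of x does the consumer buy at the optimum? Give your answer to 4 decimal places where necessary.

x* = 6.9696

Thus x* = (6·p_y/p_x)² — independent of I — with the rest of income spent on y.
Plugging in: x* = (6·0.88/2)² = 6.9696.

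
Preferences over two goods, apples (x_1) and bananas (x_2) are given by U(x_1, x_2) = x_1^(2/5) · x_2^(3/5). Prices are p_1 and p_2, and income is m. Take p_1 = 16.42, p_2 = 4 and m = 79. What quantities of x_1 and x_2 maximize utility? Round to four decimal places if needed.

x_1* = 1.9245, x_2* = 11.85

The MRS is (2/3)·x_2/x_1. Set MRS = p_1/p_2.
Rearranging, p_2·x_2 = (3/2)·p_1·x_1. Substituting into the budget gives p_1·x_1·(1 + (3/2)) = m.
Demand: x_1*(p_1,p_2,m) = 0.4·m/p_1 and x_2* = 0.6·m/p_2.
At p_1=16.42, p_2=4, m=79: x_1* = 0.4·79/16.42 = 1.9245, x_2* = 11.85.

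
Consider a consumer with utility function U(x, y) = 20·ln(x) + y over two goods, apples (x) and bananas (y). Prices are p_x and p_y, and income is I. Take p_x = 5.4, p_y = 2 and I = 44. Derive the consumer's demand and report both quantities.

So x*(p_x,p_y) = 20·p_y/p_x, independent of income; and y* = (I − 20·p_y)/p_y.
At the given prices: x* = 20·2/5.4 = 7.4074, and y* = 2.

x* = 7.4074, y* = 2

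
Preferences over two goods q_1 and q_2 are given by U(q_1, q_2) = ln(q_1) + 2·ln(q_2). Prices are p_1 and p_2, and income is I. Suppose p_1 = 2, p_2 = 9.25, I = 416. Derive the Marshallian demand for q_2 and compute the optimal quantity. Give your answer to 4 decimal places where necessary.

q_2* = 29.982

Tangency: MRS = (1/2)·q_2/q_1 = p_1/p_2.
So p_2·q_2 = 2·p_1·q_1; combined with the budget, a share 1/3 of income goes to q_1.
Demand: q_1*(p_1,p_2,I) = 1/3·I/p_1 and q_2* = 2/3·I/p_2.
At p_1=2, p_2=9.25, I=416: q_2* = 2/3·416/9.25 = 29.982.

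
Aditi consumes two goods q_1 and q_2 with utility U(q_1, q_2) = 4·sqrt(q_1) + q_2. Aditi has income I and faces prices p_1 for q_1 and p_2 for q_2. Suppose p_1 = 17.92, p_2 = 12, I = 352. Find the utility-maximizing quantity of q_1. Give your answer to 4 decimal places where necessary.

q_1* = 1.7937

Set MRS = p_1/p_2: 2·q_1^(−1/2) = p_1/p_2.
Solve: √q_1 = 2·p_2/p_1, so q_1*(p_1,p_2) = (2·p_2/p_1)², and q_2* = (I − p_1·q_1*)/p_2.
Plugging in: q_1* = (2·12/17.92)² = 1.7937.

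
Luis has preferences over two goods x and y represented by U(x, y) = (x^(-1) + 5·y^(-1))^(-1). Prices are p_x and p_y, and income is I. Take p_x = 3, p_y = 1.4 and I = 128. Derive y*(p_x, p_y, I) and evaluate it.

Numerically y/x = 3.273268, so x* = 128/(3 + 1.4·3.273268) = 16.8808 and y* = 3.273268·16.8808 = 55.2554.

y* = 55.2554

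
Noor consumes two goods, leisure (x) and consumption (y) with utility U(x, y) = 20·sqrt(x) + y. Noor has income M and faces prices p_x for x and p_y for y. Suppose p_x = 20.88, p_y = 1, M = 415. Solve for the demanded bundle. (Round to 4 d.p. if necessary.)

x* = 0.2294, y* = 410.2107

MU_x = 10/√x, MU_y = 1. Tangency: 10/√x = p_x/p_y.
Thus x* = (10·p_y/p_x)² — independent of M — with the rest of income spent on y.
Plugging in: x* = (10·1/20.88)² = 0.2294, y* = 410.2107.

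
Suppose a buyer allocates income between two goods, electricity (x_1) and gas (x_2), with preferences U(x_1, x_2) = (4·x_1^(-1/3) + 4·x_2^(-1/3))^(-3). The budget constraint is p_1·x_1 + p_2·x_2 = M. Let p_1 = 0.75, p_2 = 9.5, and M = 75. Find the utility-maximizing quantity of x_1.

From the CES first-order condition, (x_2/x_1)^(4/3) = p_1/p_2.
Solve for the ratio: x_2/x_1 = [p_1/p_2]^(0.75).
Substitute x_2 = (x_2/x_1)·x_1 into the budget: x_1* = M/(p_1 + p_2·(x_2/x_1)).
Numerically x_2/x_1 = 0.148937, so x_1* = 75/(0.75 + 9.5·0.148937) = 34.6436.

x_1* = 34.6436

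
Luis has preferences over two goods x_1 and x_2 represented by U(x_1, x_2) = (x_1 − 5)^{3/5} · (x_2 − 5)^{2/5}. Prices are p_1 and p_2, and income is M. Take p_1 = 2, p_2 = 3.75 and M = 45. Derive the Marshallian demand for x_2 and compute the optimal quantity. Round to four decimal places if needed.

x_2* = 6.7333

After buying the subsistence bundle (5, 5), a share 0.6 of the remaining income goes to x_1: x_1* = 5 + 0.6·(M − 5p_1 − 5p_2)/p_1.
Discretionary income = 45 − 5·2 − 5·3.75 = 16.25; x_2* = 5 + 0.4·16.25/3.75 = 6.7333.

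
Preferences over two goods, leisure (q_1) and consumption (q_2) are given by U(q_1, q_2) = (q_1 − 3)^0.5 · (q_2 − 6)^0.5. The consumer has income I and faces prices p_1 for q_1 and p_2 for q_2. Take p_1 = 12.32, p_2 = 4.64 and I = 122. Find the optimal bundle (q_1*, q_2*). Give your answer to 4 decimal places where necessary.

q_1* = 5.3214, q_2* = 12.1638

After buying the subsistence bundle (3, 6), a share 0.5 of the remaining income goes to q_1: q_1* = 3 + 0.5·(I − 3p_1 − 6p_2)/p_1.
Discretionary income = 122 − 3·12.32 − 6·4.64 = 57.2; q_1* = 3 + 0.5·57.2/12.32 = 5.3214; q_2* = 6 + 0.5·57.2/4.64 = 12.1638.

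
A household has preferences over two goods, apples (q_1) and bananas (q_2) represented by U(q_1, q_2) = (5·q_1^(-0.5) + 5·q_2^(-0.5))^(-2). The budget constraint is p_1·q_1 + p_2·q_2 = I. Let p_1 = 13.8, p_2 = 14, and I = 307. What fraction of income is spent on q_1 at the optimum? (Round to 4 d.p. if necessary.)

MRS = MU_q_1/MU_q_2 = (q_2/q_1)^(1.5). Set equal to p_1/p_2.
Solve for the ratio: q_2/q_1 = [p_1/p_2]^(2/3).
Substitute q_2 = (q_2/q_1)·q_1 into the budget: q_1* = I/(p_1 + p_2·(q_2/q_1)).
Numerically q_2/q_1 = 0.990453, so q_1* = 307/(13.8 + 14·0.990453) = 11.0965 and q_2* = 0.990453·11.0965 = 10.9906.
Expenditure on q_1: 13.8·11.0965 = 153.1319; share = 0.4988.

share on q_1 = 0.4988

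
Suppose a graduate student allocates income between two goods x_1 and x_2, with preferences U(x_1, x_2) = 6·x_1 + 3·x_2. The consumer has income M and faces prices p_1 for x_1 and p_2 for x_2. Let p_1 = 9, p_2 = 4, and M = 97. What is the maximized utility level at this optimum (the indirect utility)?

V = 72.75

Linear utility — the consumer picks whichever good has higher MU/price: 6/9 = 0.6667 vs 3/4 = 0.75.
x_2 gives more utility per dollar, so spend all income on x_2: x_2* = M/p_2, x_1* = 0.
Numerically: x_1* = 0, x_2* = 24.25.
Utility at the optimum: U(0, 24.25) = 72.75.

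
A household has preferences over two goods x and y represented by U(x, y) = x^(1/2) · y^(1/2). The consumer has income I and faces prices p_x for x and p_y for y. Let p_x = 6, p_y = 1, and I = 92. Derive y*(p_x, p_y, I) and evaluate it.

y* = 46

The MRS is y/x. Set MRS = p_x/p_y.
Rearranging, p_y·y = p_x·x. Substituting into the budget gives p_x·x·(1 + 1) = I.
Demand: x*(p_x,p_y,I) = 0.5·I/p_x and y* = 0.5·I/p_y.
At p_x=6, p_y=1, I=92: y* = 0.5·92/1 = 46.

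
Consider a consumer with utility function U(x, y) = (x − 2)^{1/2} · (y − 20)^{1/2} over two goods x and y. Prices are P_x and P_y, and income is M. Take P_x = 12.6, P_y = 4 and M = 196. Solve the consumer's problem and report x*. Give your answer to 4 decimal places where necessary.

Discretionary income = 196 − 2·12.6 − 20·4 = 90.8; x* = 2 + 0.5·90.8/12.6 = 5.6032.

x* = 5.6032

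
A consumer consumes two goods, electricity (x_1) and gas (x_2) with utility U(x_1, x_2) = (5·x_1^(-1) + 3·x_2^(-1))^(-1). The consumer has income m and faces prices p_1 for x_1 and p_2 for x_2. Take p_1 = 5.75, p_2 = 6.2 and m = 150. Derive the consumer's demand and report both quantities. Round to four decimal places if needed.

From the CES first-order condition, (5/3)·(x_2/x_1)^(2) = p_1/p_2.
Hence x_2/x_1 = ((3/5)·p_1/p_2)^(1/(2)), i.e. raised to the 0.5 power.
Substitute x_2 = (x_2/x_1)·x_1 into the budget: x_1* = m/(p_1 + p_2·(x_2/x_1)).
Numerically x_2/x_1 = 0.745957, so x_1* = 150/(5.75 + 6.2·0.745957) = 14.4579 and x_2* = 0.745957·14.4579 = 10.785.

x_1* = 14.4579, x_2* = 10.785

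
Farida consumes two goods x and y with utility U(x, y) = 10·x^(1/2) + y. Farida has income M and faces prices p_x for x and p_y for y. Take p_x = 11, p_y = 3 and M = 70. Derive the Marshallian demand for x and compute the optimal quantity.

x* = 1.8595

Utility is quasi-linear in y; the FOC for x is 5/√x = p_x/p_y.
Thus x* = (5·p_y/p_x)² — independent of M — with the rest of income spent on y.
Plugging in: x* = (5·3/11)² = 1.8595.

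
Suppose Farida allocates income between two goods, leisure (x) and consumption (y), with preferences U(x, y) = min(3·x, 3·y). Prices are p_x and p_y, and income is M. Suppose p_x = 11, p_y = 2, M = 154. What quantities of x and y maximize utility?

Demand: x*(p_x,p_y,M) = 3·M/(3·p_x + 3·p_y), y* = 3·M/(3·p_x + 3·p_y).
Here 3·11 + 3·2 = 39, giving x* = 11.8462 and y* = 11.8462.

x* = 11.8462, y* = 11.8462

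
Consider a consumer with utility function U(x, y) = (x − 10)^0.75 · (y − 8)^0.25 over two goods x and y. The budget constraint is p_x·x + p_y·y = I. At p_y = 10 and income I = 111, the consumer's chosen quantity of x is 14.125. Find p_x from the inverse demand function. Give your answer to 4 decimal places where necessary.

This is Cobb-Douglas in (x−10, y−8): tangency gives 0.75·p_y·(y−8) = 0.25·p_x·(x−10).
Substituting into the budget: x* = 10 + 0.75·(I − 10·p_x − 8·p_y)/p_x, and y* = 8 + 0.25·(…)/p_y.
Set x* = 14.125 in the demand function and solve for p_x: p_x = 2.

p_x = 2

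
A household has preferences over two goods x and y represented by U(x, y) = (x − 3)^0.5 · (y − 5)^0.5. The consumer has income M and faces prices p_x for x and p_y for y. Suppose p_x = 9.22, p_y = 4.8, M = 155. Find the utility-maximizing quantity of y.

y* = 15.7646

Let x' = x−3, y' = y−5. MRS = y'/x' = p_x/p_y.
After buying the subsistence bundle (3, 5), a share 0.5 of the remaining income goes to x: x* = 3 + 0.5·(M − 3p_x − 5p_y)/p_x.
Discretionary income = 155 − 3·9.22 − 5·4.8 = 103.34; y* = 5 + 0.5·103.34/4.8 = 15.7646.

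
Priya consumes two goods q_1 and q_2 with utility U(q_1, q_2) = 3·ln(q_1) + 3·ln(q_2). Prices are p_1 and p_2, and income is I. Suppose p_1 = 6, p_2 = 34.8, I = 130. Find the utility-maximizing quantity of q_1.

MU_q_1/MU_q_2 = (3·q_2)/(3·q_1); tangency sets this equal to p_1/p_2.
So 3·p_2·q_2 = 3·p_1·q_1; combined with the budget, a share 0.5 of income goes to q_1.
Demand: q_1*(p_1,p_2,I) = 0.5·I/p_1 and q_2* = 0.5·I/p_2.
At p_1=6, p_2=34.8, I=130: q_1* = 0.5·130/6 = 10.8333.

q_1* = 10.8333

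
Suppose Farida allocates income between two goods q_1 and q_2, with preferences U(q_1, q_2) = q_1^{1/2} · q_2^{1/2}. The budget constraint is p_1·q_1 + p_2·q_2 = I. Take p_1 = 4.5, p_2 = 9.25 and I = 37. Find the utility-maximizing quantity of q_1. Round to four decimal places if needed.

q_1* = 4.1111

Tangency: MRS = q_2/q_1 = p_1/p_2.
Rearranging, p_2·q_2 = p_1·q_1. Substituting into the budget gives p_1·q_1·(1 + 1) = I.
Demand: q_1*(p_1,p_2,I) = 0.5·I/p_1 and q_2* = 0.5·I/p_2.
At p_1=4.5, p_2=9.25, I=37: q_1* = 0.5·37/4.5 = 4.1111.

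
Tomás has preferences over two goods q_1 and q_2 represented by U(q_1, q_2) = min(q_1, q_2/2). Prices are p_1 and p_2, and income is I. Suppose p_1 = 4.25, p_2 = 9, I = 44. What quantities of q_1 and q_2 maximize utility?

q_1* = 1.9775, q_2* = 3.9551

Leontief preferences: the optimum is at the kink where q_1/1 = q_2/2, i.e. q_2 = 2·q_1.
Budget: p_1·q_1 + p_2·2·q_1 = I, so (p_1 + 2·p_2)·q_1 = I.
Demand: q_1*(p_1,p_2,I) = I/(p_1 + 2·p_2), q_2* = 2·I/(p_1 + 2·p_2).
Here 4.25 + 2·9 = 22.25, giving q_1* = 1.9775 and q_2* = 3.9551.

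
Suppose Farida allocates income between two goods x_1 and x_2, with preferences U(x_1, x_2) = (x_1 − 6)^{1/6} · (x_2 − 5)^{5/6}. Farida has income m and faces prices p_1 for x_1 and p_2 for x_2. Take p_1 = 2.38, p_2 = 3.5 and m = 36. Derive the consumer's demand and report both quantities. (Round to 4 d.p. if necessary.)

x_1* = 6.2955, x_2* = 6.0048

MRS = (1/5)·(x_2−5)/(x_1−6). Tangency with p_1/p_2 gives x_2−5 = 5·(p_1/p_2)·(x_1−6).
Substituting into the budget: x_1* = 6 + 1/6·(m − 6·p_1 − 5·p_2)/p_1, and x_2* = 5 + 5/6·(…)/p_2.
Discretionary income = 36 − 6·2.38 − 5·3.5 = 4.22; x_1* = 6 + 1/6·4.22/2.38 = 6.2955; x_2* = 5 + 5/6·4.22/3.5 = 6.0048.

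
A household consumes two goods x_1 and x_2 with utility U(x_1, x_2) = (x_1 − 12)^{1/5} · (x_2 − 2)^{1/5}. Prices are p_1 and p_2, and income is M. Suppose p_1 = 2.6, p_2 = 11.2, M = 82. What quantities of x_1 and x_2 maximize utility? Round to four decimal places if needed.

This is Cobb-Douglas in (x_1−12, x_2−2): tangency gives 0.2·p_2·(x_2−2) = 0.2·p_1·(x_1−12).
After buying the subsistence bundle (12, 2), a share 0.5 of the remaining income goes to x_1: x_1* = 12 + 0.5·(M − 12p_1 − 2p_2)/p_1.
Discretionary income = 82 − 12·2.6 − 2·11.2 = 28.4; x_1* = 12 + 0.5·28.4/2.6 = 17.4615; x_2* = 2 + 0.5·28.4/11.2 = 3.2679.

x_1* = 17.4615, x_2* = 3.2679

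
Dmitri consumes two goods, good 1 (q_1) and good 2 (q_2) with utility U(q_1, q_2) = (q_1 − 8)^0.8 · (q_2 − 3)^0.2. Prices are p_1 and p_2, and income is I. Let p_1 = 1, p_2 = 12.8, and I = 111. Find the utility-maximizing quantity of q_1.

MRS = 4·(q_2−3)/(q_1−8). Tangency with p_1/p_2 gives q_2−3 = (1/4)·(p_1/p_2)·(q_1−8).
Substituting into the budget: q_1* = 8 + 0.8·(I − 8·p_1 − 3·p_2)/p_1, and q_2* = 3 + 0.2·(…)/p_2.
Discretionary income = 111 − 8·1 − 3·12.8 = 64.6; q_1* = 8 + 0.8·64.6/1 = 59.68.

q_1* = 59.68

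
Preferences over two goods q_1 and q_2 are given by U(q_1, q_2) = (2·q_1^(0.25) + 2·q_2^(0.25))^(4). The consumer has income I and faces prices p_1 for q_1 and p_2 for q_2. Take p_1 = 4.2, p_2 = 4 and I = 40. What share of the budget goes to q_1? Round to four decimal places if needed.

MU_q_1 ∝ 2·q_1^(-0.75), MU_q_2 ∝ 2·q_2^(-0.75), so MRS = (q_2/q_1)^(0.75) = p_1/p_2.
Solve for the ratio: q_2/q_1 = [p_1/p_2]^(4/3).
Substitute q_2 = (q_2/q_1)·q_1 into the budget: q_1* = I/(p_1 + p_2·(q_2/q_1)).
Numerically q_2/q_1 = 1.067216, so q_1* = 40/(4.2 + 4·1.067216) = 4.7232 and q_2* = 1.067216·4.7232 = 5.0407.
Expenditure on q_1: 4.2·4.7232 = 19.8374; share = 0.4959.

share on q_1 = 0.4959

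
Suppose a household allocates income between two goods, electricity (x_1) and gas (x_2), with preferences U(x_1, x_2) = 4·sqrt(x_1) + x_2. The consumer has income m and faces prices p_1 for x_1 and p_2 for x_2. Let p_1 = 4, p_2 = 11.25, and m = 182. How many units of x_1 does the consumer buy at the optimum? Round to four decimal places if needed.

Set MRS = p_1/p_2: 2·x_1^(−1/2) = p_1/p_2.
Solve: √x_1 = 2·p_2/p_1, so x_1*(p_1,p_2) = (2·p_2/p_1)², and x_2* = (m − p_1·x_1*)/p_2.
Plugging in: x_1* = (2·11.25/4)² = 31.6406.

x_1* = 31.6406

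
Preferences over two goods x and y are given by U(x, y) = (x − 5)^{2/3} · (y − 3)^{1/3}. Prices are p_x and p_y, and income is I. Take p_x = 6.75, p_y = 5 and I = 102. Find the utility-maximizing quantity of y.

Let x' = x−5, y' = y−3. MRS = 2·y'/x' = p_x/p_y.
After buying the subsistence bundle (5, 3), a share 2/3 of the remaining income goes to x: x* = 5 + 2/3·(I − 5p_x − 3p_y)/p_x.
Discretionary income = 102 − 5·6.75 − 3·5 = 53.25; y* = 3 + 1/3·53.25/5 = 6.55.

y* = 6.55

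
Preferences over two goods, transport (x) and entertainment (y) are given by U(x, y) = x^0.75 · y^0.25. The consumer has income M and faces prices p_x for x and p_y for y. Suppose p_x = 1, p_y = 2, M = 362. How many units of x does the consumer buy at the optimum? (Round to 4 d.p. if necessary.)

Tangency: MRS = 3·y/x = p_x/p_y.
Rearranging, p_y·y = (1/3)·p_x·x. Substituting into the budget gives p_x·x·(1 + (1/3)) = M.
Demand: x*(p_x,p_y,M) = 0.75·M/p_x and y* = 0.25·M/p_y.
At p_x=1, p_y=2, M=362: x* = 0.75·362/1 = 271.5.

x* = 271.5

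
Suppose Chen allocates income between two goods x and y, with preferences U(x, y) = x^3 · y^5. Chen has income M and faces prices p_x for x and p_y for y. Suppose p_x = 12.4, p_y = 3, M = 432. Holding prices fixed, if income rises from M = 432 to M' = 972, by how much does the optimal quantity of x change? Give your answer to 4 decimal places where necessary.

MU_x/MU_y = (3·y)/(5·x); tangency sets this equal to p_x/p_y.
So 3·p_y·y = 5·p_x·x; combined with the budget, a share 0.375 of income goes to x.
Demand: x*(p_x,p_y,M) = 0.375·M/p_x and y* = 0.625·M/p_y.
At p_x=12.4, p_y=3, M=432: x* = 0.375·432/12.4 = 13.0645.
At M' = 972: x* = 29.3952. Change: 29.3952 − 13.0645 = 16.3306.

Δx* = 16.3306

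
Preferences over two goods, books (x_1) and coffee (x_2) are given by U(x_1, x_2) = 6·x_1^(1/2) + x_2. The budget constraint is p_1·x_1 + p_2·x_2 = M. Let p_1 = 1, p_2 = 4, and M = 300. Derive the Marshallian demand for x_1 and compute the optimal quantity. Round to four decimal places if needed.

Set MRS = p_1/p_2: 3·x_1^(−1/2) = p_1/p_2.
Thus x_1* = (3·p_2/p_1)² — independent of M — with the rest of income spent on x_2.
Plugging in: x_1* = (3·4/1)² = 144.

x_1* = 144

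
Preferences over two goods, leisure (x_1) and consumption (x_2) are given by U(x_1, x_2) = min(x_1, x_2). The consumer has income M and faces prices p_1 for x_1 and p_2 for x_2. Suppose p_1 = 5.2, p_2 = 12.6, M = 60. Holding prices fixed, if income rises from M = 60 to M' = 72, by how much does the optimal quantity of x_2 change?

Demand: x_1*(p_1,p_2,M) = M/(p_1 + p_2), x_2* = M/(p_1 + p_2).
Here 5.2 + 12.6 = 17.8, giving x_2* = 3.3708.
At M' = 72: x_2* = 4.0449. Change: 4.0449 − 3.3708 = 0.6742.

Δx_2* = 0.6742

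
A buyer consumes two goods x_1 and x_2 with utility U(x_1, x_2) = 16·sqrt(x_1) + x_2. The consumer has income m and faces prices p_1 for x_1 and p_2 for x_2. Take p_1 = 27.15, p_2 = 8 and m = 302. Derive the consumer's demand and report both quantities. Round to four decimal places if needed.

x_1* = 5.5567, x_2* = 18.8918

Plugging in: x_1* = (8·8/27.15)² = 5.5567, x_2* = 18.8918.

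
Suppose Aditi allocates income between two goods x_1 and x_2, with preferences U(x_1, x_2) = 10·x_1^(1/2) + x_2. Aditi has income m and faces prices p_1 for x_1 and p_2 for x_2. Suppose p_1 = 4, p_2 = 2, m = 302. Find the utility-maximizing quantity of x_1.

x_1* = 6.25

MU_x_1 = 5/√x_1, MU_x_2 = 1. Tangency: 5/√x_1 = p_1/p_2.
Solve: √x_1 = 5·p_2/p_1, so x_1*(p_1,p_2) = (5·p_2/p_1)², and x_2* = (m − p_1·x_1*)/p_2.
Plugging in: x_1* = (5·2/4)² = 6.25.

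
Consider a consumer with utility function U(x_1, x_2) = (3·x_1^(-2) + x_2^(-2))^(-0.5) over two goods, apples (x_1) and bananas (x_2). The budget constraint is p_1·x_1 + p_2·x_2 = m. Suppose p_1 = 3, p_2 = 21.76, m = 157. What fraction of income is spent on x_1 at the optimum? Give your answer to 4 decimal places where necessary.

share on x_1 = 0.2779

From the CES first-order condition, 3·(x_2/x_1)^(3) = p_1/p_2.
Solve for the ratio: x_2/x_1 = [(1/3)·p_1/p_2]^(1/3).
Substitute x_2 = (x_2/x_1)·x_1 into the budget: x_1* = m/(p_1 + p_2·(x_2/x_1)).
Numerically x_2/x_1 = 0.35819, so x_1* = 157/(3 + 21.76·0.35819) = 14.5448 and x_2* = 0.35819·14.5448 = 5.2098.
Expenditure on x_1: 3·14.5448 = 43.6345; share = 0.2779.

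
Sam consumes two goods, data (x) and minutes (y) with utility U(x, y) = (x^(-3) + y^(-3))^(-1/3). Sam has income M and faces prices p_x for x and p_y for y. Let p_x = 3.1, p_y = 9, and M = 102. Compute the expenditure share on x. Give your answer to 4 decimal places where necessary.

share on x = 0.3102

From the CES first-order condition, (y/x)^(4) = p_x/p_y.
Hence y/x = (p_x/p_y)^(1/(4)), i.e. raised to the 0.25 power.
With the ratio pinned down, the budget gives x* = M/(p_x + p_y·(y/x)) and y* = (y/x)·x*.
Numerically y/x = 0.76609, so x* = 102/(3.1 + 9·0.76609) = 10.2053 and y* = 0.76609·10.2053 = 7.8182.
Expenditure on x: 3.1·10.2053 = 31.6364; share = 0.3102.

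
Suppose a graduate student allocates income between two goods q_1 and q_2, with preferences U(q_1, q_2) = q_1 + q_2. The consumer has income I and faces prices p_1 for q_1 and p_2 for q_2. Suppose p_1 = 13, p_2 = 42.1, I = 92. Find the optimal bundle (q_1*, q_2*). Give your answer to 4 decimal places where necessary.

q_1* = 7.0769, q_2* = 0

Perfect substitutes: compare marginal utility per dollar. 1/p_1 vs 1/p_2 → 0.0769 vs 0.0238.
q_1 gives more utility per dollar, so spend all income on q_1: q_1* = I/p_1, q_2* = 0.
Numerically: q_1* = 7.0769, q_2* = 0.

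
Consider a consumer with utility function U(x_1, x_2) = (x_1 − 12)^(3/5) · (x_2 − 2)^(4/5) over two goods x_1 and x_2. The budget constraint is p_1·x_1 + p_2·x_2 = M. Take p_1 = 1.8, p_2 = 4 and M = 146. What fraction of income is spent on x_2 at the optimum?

share on x_2 = 0.5104

Let x_1' = x_1−12, x_2' = x_2−2. MRS = (3/4)·x_2'/x_1' = p_1/p_2.
Substituting into the budget: x_1* = 12 + 3/7·(M − 12·p_1 − 2·p_2)/p_1, and x_2* = 2 + 4/7·(…)/p_2.
Discretionary income = 146 − 12·1.8 − 2·4 = 116.4; x_1* = 12 + 3/7·116.4/1.8 = 39.7143; x_2* = 2 + 4/7·116.4/4 = 18.6286.
Expenditure on x_2: 4·18.6286 = 74.5143; share = 0.5104.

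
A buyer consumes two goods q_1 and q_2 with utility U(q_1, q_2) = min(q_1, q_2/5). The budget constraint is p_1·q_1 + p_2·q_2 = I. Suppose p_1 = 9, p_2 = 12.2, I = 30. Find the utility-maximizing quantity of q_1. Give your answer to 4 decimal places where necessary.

q_1* = 0.4286

Here 9 + 5·12.2 = 70, giving q_1* = 0.4286.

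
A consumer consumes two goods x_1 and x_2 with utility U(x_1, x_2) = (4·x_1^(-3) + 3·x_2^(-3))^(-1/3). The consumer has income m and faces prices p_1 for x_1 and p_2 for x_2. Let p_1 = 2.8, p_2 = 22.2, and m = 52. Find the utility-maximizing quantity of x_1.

x_1* = 3.441

Numerically x_2/x_1 = 0.554583, so x_1* = 52/(2.8 + 22.2·0.554583) = 3.441.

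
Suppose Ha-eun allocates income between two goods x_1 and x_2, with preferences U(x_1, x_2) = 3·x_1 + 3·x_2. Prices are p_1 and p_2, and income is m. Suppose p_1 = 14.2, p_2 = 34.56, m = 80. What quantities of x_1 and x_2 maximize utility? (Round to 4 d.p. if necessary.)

Perfect substitutes: compare marginal utility per dollar. 3/p_1 vs 3/p_2 → 0.2113 vs 0.0868.
x_1 gives more utility per dollar, so spend all income on x_1: x_1* = m/p_1, x_2* = 0.
Numerically: x_1* = 5.6338, x_2* = 0.

x_1* = 5.6338, x_2* = 0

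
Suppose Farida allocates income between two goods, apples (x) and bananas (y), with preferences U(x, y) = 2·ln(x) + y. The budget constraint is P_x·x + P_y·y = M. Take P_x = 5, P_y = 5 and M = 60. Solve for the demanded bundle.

At the given prices: x* = 2·5/5 = 2, and y* = 10.

x* = 2, y* = 10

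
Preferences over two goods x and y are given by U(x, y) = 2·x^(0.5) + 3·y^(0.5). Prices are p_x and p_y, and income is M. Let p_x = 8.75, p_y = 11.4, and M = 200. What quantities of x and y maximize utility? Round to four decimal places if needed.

x* = 8.3819, y* = 11.1104

MRS = MU_x/MU_y = (2/3)·(y/x)^(0.5). Set equal to p_x/p_y.
Solve for the ratio: y/x = [(3/2)·p_x/p_y]^(2).
Substitute y = (y/x)·x into the budget: x* = M/(p_x + p_y·(y/x)).
Numerically y/x = 1.325528, so x* = 200/(8.75 + 11.4·1.325528) = 8.3819 and y* = 1.325528·8.3819 = 11.1104.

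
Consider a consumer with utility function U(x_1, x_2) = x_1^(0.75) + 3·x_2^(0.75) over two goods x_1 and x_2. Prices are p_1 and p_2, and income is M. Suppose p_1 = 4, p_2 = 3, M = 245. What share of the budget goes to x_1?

share on x_1 = 0.0052

MU_x_1 ∝ x_1^(-0.25), MU_x_2 ∝ 3·x_2^(-0.25), so MRS = (1/3)·(x_2/x_1)^(0.25) = p_1/p_2.
Hence x_2/x_1 = (3·p_1/p_2)^(1/(0.25)), i.e. raised to the 4 power.
Substitute x_2 = (x_2/x_1)·x_1 into the budget: x_1* = M/(p_1 + p_2·(x_2/x_1)).
Numerically x_2/x_1 = 256, so x_1* = 245/(4 + 3·256) = 0.3174 and x_2* = 256·0.3174 = 81.2435.
Expenditure on x_1: 4·0.3174 = 1.2694; share = 0.0052.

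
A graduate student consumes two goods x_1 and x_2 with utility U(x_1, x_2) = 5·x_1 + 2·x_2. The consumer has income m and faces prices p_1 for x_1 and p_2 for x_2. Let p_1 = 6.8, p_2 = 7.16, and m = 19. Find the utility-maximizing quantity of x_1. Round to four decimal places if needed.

Perfect substitutes: compare marginal utility per dollar. 5/p_1 vs 2/p_2 → 0.7353 vs 0.2793.
x_1 gives more utility per dollar, so spend all income on x_1: x_1* = m/p_1, x_2* = 0.
Numerically: x_1* = 2.7941, x_2* = 0.

x_1* = 2.7941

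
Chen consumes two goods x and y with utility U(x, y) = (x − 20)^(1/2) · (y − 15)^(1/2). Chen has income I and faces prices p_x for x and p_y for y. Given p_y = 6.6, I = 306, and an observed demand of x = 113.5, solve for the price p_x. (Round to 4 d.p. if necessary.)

This is Cobb-Douglas in (x−20, y−15): tangency gives 0.5·p_y·(y−15) = 0.5·p_x·(x−20).
After buying the subsistence bundle (20, 15), a share 0.5 of the remaining income goes to x: x* = 20 + 0.5·(I − 20p_x − 15p_y)/p_x.
Set x* = 113.5 in the demand function and solve for p_x: p_x = 1.

p_x = 1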